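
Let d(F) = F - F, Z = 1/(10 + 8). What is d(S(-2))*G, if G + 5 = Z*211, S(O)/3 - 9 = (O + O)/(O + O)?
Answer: 0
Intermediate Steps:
Z = 1/18 ≈ 0.055556
S(O) = 30 (S(O) = 27 + 3*((O + O)/(O + O)) = 27 + 3*((2*O)/((2*O))) = 27 + 3*((2*O)*(1/(2*O))) = 27 + 3*1 = 27 + 3 = 30)
G = 121/18 (G = -5 + (1/18)*211 = -5 + 211/18 = 121/18 ≈ 6.7222)
d(F) = 0
d(S(-2))*G = 0*(121/18) = 0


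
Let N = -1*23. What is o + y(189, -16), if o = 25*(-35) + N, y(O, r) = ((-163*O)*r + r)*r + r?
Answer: -7887250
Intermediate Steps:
N = -23
y(O, r) = r + r*(r - 163*O*r) (y(O, r) = (-163*O*r + r)*r + r = (r - 163*O*r)*r + r = r*(r - 163*O*r) + r = r + r*(r - 163*O*r))
o = -898 (o = 25*(-35) - 23 = -875 - 23 = -898)
o + y(189, -16) = -898 - 16*(1 - 16 - 163*189*(-16)) = -898 - 16*(1 - 16 + 492912) = -898 - 16*492897 = -898 - 7886352 = -7887250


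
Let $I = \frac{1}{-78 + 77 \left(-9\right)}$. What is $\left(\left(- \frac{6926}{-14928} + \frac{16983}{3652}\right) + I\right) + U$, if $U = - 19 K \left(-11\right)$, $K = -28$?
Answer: $- \frac{10240006509563}{1751360424} \approx -5846.9$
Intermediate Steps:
$I = - \frac{1}{771}$ ($I = \frac{1}{-78 - 693} = \frac{1}{-771} = - \frac{1}{771} \approx -0.001297$)
$U = -5852$ ($U = \left(-19\right) \left(-28\right) \left(-11\right) = 532 \left(-11\right) = -5852$)
$\left(\left(- \frac{6926}{-14928} + \frac{16983}{3652}\right) + I\right) + U = \left(\left(- \frac{6926}{-14928} + \frac{16983}{3652}\right) - \frac{1}{771}\right) - 5852 = \left(\left(\left(-6926\right) \left(- \frac{1}{14928}\right) + 16983 \cdot \frac{1}{3652}\right) - \frac{1}{771}\right) - 5852 = \left(\left(\frac{3463}{7464} + \frac{16983}{3652}\right) - \frac{1}{771}\right) - 5852 = \left(\frac{34851997}{6814632} - \frac{1}{771}\right) - 5852 = \frac{8954691685}{1751360424} - 5852 = - \frac{10240006509563}{1751360424}$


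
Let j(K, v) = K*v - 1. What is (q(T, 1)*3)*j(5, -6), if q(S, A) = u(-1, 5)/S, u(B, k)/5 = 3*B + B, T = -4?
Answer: -465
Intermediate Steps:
j(K, v) = -1 + K*v
u(B, k) = 20*B (u(B, k) = 5*(3*B + B) = 5*(4*B) = 20*B)
q(S, A) = -20/S (q(S, A) = (20*(-1))/S = -20/S)
(q(T, 1)*3)*j(5, -6) = (-20/(-4)*3)*(-1 + 5*(-6)) = (-20*(-¼)*3)*(-1 - 30) = (5*3)*(-31) = 15*(-31) = -465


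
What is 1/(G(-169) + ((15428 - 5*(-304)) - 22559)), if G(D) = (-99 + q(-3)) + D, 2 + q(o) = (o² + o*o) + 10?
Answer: -1/5853 ≈ -0.00017085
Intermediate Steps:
q(o) = 8 + 2*o² (q(o) = -2 + ((o² + o*o) + 10) = -2 + ((o² + o²) + 10) = -2 + (2*o² + 10) = -2 + (10 + 2*o²) = 8 + 2*o²)
G(D) = -73 + D (G(D) = (-99 + (8 + 2*(-3)²)) + D = (-99 + (8 + 2*9)) + D = (-99 + (8 + 18)) + D = (-99 + 26) + D = -73 + D)
1/(G(-169) + ((15428 - 5*(-304)) - 22559)) = 1/((-73 - 169) + ((15428 - 5*(-304)) - 22559)) = 1/(-242 + ((15428 + 1520) - 22559)) = 1/(-242 + (16948 - 22559)) = 1/(-242 - 5611) = 1/(-5853) = -1/5853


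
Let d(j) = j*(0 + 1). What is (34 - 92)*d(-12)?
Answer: 696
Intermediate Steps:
d(j) = j (d(j) = j*1 = j)
(34 - 92)*d(-12) = (34 - 92)*(-12) = -58*(-12) = 696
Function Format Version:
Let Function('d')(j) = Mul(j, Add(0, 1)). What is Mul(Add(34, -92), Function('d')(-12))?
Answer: 696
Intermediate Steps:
Function('d')(j) = j (Function('d')(j) = Mul(j, 1) = j)
Mul(Add(34, -92), Function('d')(-12)) = Mul(Add(34, -92), -12) = Mul(-58, -12) = 696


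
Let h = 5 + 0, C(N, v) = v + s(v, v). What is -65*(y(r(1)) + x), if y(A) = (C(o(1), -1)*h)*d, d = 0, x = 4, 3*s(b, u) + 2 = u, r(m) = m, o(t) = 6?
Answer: -260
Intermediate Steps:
s(b, u) = -2/3 + u/3
C(N, v) = -2/3 + 4*v/3 (C(N, v) = v + (-2/3 + v/3) = -2/3 + 4*v/3)
h = 5
y(A) = 0 (y(A) = ((-2/3 + (4/3)*(-1))*5)*0 = ((-2/3 - 4/3)*5)*0 = -2*5*0 = -10*0 = 0)
-65*(y(r(1)) + x) = -65*(0 + 4) = -65*4 = -260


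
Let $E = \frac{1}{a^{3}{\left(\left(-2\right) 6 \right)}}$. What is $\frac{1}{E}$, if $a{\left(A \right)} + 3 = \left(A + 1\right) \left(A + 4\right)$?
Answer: $614125$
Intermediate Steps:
$a{\left(A \right)} = -3 + \left(1 + A\right) \left(4 + A\right)$ ($a{\left(A \right)} = -3 + \left(A + 1\right) \left(A + 4\right) = -3 + \left(1 + A\right) \left(4 + A\right)$)
$E = \frac{1}{614125}$ ($E = \frac{1}{\left(1 + \left(\left(-2\right) 6\right)^{2} + 5 \left(\left(-2\right) 6\right)\right)^{3}} = \frac{1}{\left(1 + \left(-12\right)^{2} + 5 \left(-12\right)\right)^{3}} = \frac{1}{\left(1 + 144 - 60\right)^{3}} = \frac{1}{85^{3}} = \frac{1}{614125} \approx 1.6283 \cdot 10^{-6}$)
$\frac{1}{E} = \frac{1}{\frac{1}{614125}} = 614125$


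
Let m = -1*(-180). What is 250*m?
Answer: 45000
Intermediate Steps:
m = 180
250*m = 250*180 = 45000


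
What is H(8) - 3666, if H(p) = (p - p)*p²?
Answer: -3666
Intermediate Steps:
H(p) = 0 (H(p) = 0*p² = 0)
H(8) - 3666 = 0 - 3666 = -3666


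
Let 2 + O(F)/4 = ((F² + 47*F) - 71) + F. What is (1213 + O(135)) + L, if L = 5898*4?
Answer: 123333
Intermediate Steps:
L = 23592
O(F) = -292 + 4*F² + 192*F (O(F) = -8 + 4*(((F² + 47*F) - 71) + F) = -8 + 4*((-71 + F² + 47*F) + F) = -8 + 4*(-71 + F² + 48*F) = -8 + (-284 + 4*F² + 192*F) = -292 + 4*F² + 192*F)
(1213 + O(135)) + L = (1213 + (-292 + 4*135² + 192*135)) + 23592 = (1213 + (-292 + 4*18225 + 25920)) + 23592 = (1213 + (-292 + 72900 + 25920)) + 23592 = (1213 + 98528) + 23592 = 99741 + 23592 = 123333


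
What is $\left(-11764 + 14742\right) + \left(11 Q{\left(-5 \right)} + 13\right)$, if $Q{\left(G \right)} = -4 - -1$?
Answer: $2958$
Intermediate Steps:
$Q{\left(G \right)} = -3$ ($Q{\left(G \right)} = -4 + 1 = -3$)
$\left(-11764 + 14742\right) + \left(11 Q{\left(-5 \right)} + 13\right) = \left(-11764 + 14742\right) + \left(11 \left(-3\right) + 13\right) = 2978 + \left(-33 + 13\right) = 2978 - 20 = 2958$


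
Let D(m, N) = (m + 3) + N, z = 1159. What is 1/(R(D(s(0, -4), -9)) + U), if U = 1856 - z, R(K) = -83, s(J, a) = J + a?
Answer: 1/614 ≈ 0.0016287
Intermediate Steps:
D(m, N) = 3 + N + m (D(m, N) = (3 + m) + N = 3 + N + m)
U = 697 (U = 1856 - 1*1159 = 1856 - 1159 = 697)
1/(R(D(s(0, -4), -9)) + U) = 1/(-83 + 697) = 1/614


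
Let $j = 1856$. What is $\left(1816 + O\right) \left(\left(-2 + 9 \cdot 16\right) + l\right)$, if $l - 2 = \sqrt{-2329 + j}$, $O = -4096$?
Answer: $-328320 - 2280 i \sqrt{473} \approx -3.2832 \cdot 10^{5} - 49587.0 i$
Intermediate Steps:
$l = 2 + i \sqrt{473}$ ($l = 2 + \sqrt{-2329 + 1856} = 2 + \sqrt{-473} = 2 + i \sqrt{473} \approx 2.0 + 21.749 i$)
$\left(1816 + O\right) \left(\left(-2 + 9 \cdot 16\right) + l\right) = \left(1816 - 4096\right) \left(\left(-2 + 9 \cdot 16\right) + \left(2 + i \sqrt{473}\right)\right) = - 2280 \left(\left(-2 + 144\right) + \left(2 + i \sqrt{473}\right)\right) = - 2280 \left(142 + \left(2 + i \sqrt{473}\right)\right) = - 2280 \left(144 + i \sqrt{473}\right) = -328320 - 2280 i \sqrt{473}$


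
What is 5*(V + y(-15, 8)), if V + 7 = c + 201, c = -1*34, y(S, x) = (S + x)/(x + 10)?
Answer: 14365/18 ≈ 798.06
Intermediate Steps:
y(S, x) = (S + x)/(10 + x)
c = -34
V = 160 (V = -7 + (-34 + 201) = -7 + 167 = 160)
5*(V + y(-15, 8)) = 5*(160 + (-15 + 8)/(10 + 8)) = 5*(160 - 7/18) = 5*(2873/18) = 14365/18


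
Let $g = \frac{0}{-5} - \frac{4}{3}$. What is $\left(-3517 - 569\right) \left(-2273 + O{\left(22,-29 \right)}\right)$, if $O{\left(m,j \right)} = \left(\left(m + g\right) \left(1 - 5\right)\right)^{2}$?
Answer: $-18635338$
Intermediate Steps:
$g = - \frac{4}{3}$ ($g = 0 \left(- \frac{1}{5}\right) - \frac{4}{3} = 0 - \frac{4}{3} = - \frac{4}{3} \approx -1.3333$)
$O{\left(m,j \right)} = \left(\frac{16}{3} - 4 m\right)^{2}$ ($O{\left(m,j \right)} = \left(\left(m - \frac{4}{3}\right) \left(1 - 5\right)\right)^{2} = \left(\left(- \frac{4}{3} + m\right) \left(-4\right)\right)^{2} = \left(\frac{16}{3} - 4 m\right)^{2}$)
$\left(-3517 - 569\right) \left(-2273 + O{\left(22,-29 \right)}\right) = \left(-3517 - 569\right) \left(-2273 + \frac{16 \left(-4 + 3 \cdot 22\right)^{2}}{9}\right) = - 4086 \left(-2273 + \frac{16 \left(-4 + 66\right)^{2}}{9}\right) = - 4086 \left(-2273 + \frac{16 \cdot 62^{2}}{9}\right) = - 4086 \left(-2273 + \frac{16}{9} \cdot 3844\right) = - 4086 \left(-2273 + \frac{61504}{9}\right) = \left(-4086\right) \frac{41047}{9} = -18635338$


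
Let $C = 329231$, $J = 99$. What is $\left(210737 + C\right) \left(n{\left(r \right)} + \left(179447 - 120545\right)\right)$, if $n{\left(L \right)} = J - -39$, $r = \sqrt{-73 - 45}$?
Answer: $31879710720$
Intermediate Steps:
$r = i \sqrt{118}$ ($r = \sqrt{-118} = i \sqrt{118} \approx 10.863 i$)
$n{\left(L \right)} = 138$ ($n{\left(L \right)} = 99 - -39 = 99 + 39 = 138$)
$\left(210737 + C\right) \left(n{\left(r \right)} + \left(179447 - 120545\right)\right) = \left(210737 + 329231\right) \left(138 + \left(179447 - 120545\right)\right) = 539968 \left(138 + \left(179447 - 120545\right)\right) = 539968 \left(138 + 58902\right) = 539968 \cdot 59040 = 31879710720$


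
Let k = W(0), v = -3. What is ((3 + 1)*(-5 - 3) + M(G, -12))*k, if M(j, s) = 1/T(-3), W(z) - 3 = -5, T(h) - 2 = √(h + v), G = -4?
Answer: 318/5 + I*√6/5 ≈ 63.6 + 0.4899*I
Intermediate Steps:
T(h) = 2 + √(-3 + h) (T(h) = 2 + √(h - 3) = 2 + √(-3 + h))
W(z) = -2 (W(z) = 3 - 5 = -2)
k = -2
M(j, s) = 1/(2 + I*√6) (M(j, s) = 1/(2 + √(-3 - 3)) = 1/(2 + √(-6)) = 1/(2 + I*√6))
((3 + 1)*(-5 - 3) + M(G, -12))*k = ((3 + 1)*(-5 - 3) + (⅕ - I*√6/10))*(-2) = (4*(-8) + (⅕ - I*√6/10))*(-2) = (-32 + (⅕ - I*√6/10))*(-2) = (-159/5 - I*√6/10)*(-2) = 318/5 + I*√6/5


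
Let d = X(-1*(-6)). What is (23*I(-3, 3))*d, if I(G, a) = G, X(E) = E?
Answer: -414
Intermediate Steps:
d = 6 (d = -1*(-6) = 6)
(23*I(-3, 3))*d = (23*(-3))*6 = -69*6 = -414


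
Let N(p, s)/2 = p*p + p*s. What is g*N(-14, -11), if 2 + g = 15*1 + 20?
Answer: 23100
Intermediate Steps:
N(p, s) = 2*p² + 2*p*s (N(p, s) = 2*(p*p + p*s) = 2*(p² + p*s) = 2*p² + 2*p*s)
g = 33 (g = -2 + (15*1 + 20) = -2 + (15 + 20) = -2 + 35 = 33)
g*N(-14, -11) = 33*(2*(-14)*(-14 - 11)) = 33*(2*(-14)*(-25)) = 33*700 = 23100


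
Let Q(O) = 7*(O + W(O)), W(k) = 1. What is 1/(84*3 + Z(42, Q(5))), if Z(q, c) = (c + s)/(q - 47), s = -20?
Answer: 5/1238 ≈ 0.0040388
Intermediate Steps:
Q(O) = 7 + 7*O (Q(O) = 7*(O + 1) = 7*(1 + O) = 7 + 7*O)
Z(q, c) = (-20 + c)/(-47 + q) (Z(q, c) = (c - 20)/(q - 47) = (-20 + c)/(-47 + q))
1/(84*3 + Z(42, Q(5))) = 1/(84*3 + (-20 + (7 + 7*5))/(-47 + 42)) = 1/(252 + (-20 + (7 + 35))/(-5)) = 1/(252 - (-20 + 42)/5) = 1/(252 - 1/5*22) = 1/(252 - 22/5) = 1/(1238/5) = 5/1238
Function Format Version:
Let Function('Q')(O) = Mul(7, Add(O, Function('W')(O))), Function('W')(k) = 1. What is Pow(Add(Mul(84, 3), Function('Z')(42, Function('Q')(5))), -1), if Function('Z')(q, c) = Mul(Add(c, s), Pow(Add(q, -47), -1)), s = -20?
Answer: Rational(5, 1238) ≈ 0.0040388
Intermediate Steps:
Function('Q')(O) = Add(7, Mul(7, O)) (Function('Q')(O) = Mul(7, Add(O, 1)) = Mul(7, Add(1, O)) = Add(7, Mul(7, O)))
Function('Z')(q, c) = Mul(Pow(Add(-47, q), -1), Add(-20, c)) (Function('Z')(q, c) = Mul(Add(c, -20), Pow(Add(q, -47), -1)) = Mul(Add(-20, c), Pow(Add(-47, q), -1)) = Mul(Pow(Add(-47, q), -1), Add(-20, c)))
Pow(Add(Mul(84, 3), Function('Z')(42, Function('Q')(5))), -1) = Pow(Add(Mul(84, 3), Mul(Pow(Add(-47, 42), -1), Add(-20, Add(7, Mul(7, 5))))), -1) = Pow(Add(252, Mul(Pow(-5, -1), Add(-20, Add(7, 35)))), -1) = Pow(Add(252, Mul(Rational(-1, 5), Add(-20, 42))), -1) = Pow(Add(252, Mul(Rational(-1, 5), 22)), -1) = Pow(Add(252, Rational(-22, 5)), -1) = Pow(Rational(1238, 5), -1) = Rational(5, 1238)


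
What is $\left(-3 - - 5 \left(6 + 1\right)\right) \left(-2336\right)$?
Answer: $-74752$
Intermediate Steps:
$\left(-3 - - 5 \left(6 + 1\right)\right) \left(-2336\right) = \left(-3 - \left(-5\right) 7\right) \left(-2336\right) = \left(-3 - -35\right) \left(-2336\right) = \left(-3 + 35\right) \left(-2336\right) = 32 \left(-2336\right) = -74752$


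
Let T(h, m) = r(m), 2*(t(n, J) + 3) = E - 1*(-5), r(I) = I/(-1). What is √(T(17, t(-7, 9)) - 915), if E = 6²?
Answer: I*√3730/2 ≈ 30.537*I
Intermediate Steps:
r(I) = -I (r(I) = I*(-1) = -I)
E = 36
t(n, J) = 35/2 (t(n, J) = -3 + (36 - 1*(-5))/2 = -3 + (36 + 5)/2 = -3 + (½)*41 = -3 + 41/2 = 35/2)
T(h, m) = -m
√(T(17, t(-7, 9)) - 915) = √(-1*35/2 - 915) = √(-35/2 - 915) = √(-1865/2) = I*√3730/2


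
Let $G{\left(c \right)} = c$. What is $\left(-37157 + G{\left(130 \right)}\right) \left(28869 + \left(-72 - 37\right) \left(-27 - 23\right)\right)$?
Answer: $-1270729613$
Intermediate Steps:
$\left(-37157 + G{\left(130 \right)}\right) \left(28869 + \left(-72 - 37\right) \left(-27 - 23\right)\right) = \left(-37157 + 130\right) \left(28869 + \left(-72 - 37\right) \left(-27 - 23\right)\right) = - 37027 \left(28869 - 109 \left(-27 - 23\right)\right) = - 37027 \left(28869 - -5450\right) = - 37027 \left(28869 + 5450\right) = \left(-37027\right) 34319 = -1270729613$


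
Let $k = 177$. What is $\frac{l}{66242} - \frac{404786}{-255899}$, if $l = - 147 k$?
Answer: $\frac{20155598131}{16951261558} \approx 1.189$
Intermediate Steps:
$l = -26019$ ($l = \left(-147\right) 177 = -26019$)
$\frac{l}{66242} - \frac{404786}{-255899} = - \frac{26019}{66242} - \frac{404786}{-255899} = \left(-26019\right) \frac{1}{66242} - - \frac{404786}{255899} = - \frac{26019}{66242} + \frac{404786}{255899} = \frac{20155598131}{16951261558}$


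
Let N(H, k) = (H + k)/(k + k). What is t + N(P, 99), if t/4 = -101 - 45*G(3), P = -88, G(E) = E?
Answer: -16991/18 ≈ -943.94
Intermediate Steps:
N(H, k) = (H + k)/(2*k) (N(H, k) = (H + k)/((2*k)) = (H + k)*(1/(2*k)) = (H + k)/(2*k))
t = -944 (t = 4*(-101 - 45*3) = 4*(-101 - 135) = 4*(-236) = -944)
t + N(P, 99) = -944 + (1/2)*(-88 + 99)/99 = -944 + (1/2)*(1/99)*11 = -944 + 1/18 = -16991/18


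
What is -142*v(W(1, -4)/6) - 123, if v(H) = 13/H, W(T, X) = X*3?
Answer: 800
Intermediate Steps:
W(T, X) = 3*X
-142*v(W(1, -4)/6) - 123 = -1846/((3*(-4))/6) - 123 = -1846/((-12*1/6)) - 123 = -1846/(-2) - 123 = -1846*(-1)/2 - 123 = -142*(-13/2) - 123 = 923 - 123 = 800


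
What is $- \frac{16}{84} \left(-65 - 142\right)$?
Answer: $\frac{276}{7} \approx 39.429$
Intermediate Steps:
$- \frac{16}{84} \left(-65 - 142\right) = \left(-16\right) \frac{1}{84} \left(-207\right) = \left(- \frac{4}{21}\right) \left(-207\right) = \frac{276}{7}$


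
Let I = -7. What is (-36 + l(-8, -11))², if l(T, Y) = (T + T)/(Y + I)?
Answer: 99856/81 ≈ 1232.8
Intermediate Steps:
l(T, Y) = 2*T/(-7 + Y) (l(T, Y) = (T + T)/(Y - 7) = (2*T)/(-7 + Y) = 2*T/(-7 + Y))
(-36 + l(-8, -11))² = (-36 + 2*(-8)/(-7 - 11))² = (-36 + 2*(-8)/(-18))² = (-36 + 2*(-8)*(-1/18))² = (-36 + 8/9)² = (-316/9)² = 99856/81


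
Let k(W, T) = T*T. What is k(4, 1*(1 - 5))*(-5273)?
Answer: -84368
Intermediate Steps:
k(W, T) = T²
k(4, 1*(1 - 5))*(-5273) = (1*(1 - 5))²*(-5273) = (1*(-4))²*(-5273) = (-4)²*(-5273) = 16*(-5273) = -84368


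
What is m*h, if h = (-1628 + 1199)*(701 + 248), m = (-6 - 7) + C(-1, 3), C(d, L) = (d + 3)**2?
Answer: 3664089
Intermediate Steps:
C(d, L) = (3 + d)**2
m = -9 (m = (-6 - 7) + (3 - 1)**2 = -13 + 2**2 = -13 + 4 = -9)
h = -407121 (h = -429*949 = -407121)
m*h = -9*(-407121) = 3664089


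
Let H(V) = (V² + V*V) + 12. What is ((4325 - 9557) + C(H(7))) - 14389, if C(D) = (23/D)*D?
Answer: -19598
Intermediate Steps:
H(V) = 12 + 2*V² (H(V) = (V² + V²) + 12 = 2*V² + 12 = 12 + 2*V²)
C(D) = 23
((4325 - 9557) + C(H(7))) - 14389 = ((4325 - 9557) + 23) - 14389 = (-5232 + 23) - 14389 = -5209 - 14389 = -19598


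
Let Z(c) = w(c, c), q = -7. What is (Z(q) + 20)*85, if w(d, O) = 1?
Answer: 1785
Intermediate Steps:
Z(c) = 1
(Z(q) + 20)*85 = (1 + 20)*85 = 21*85 = 1785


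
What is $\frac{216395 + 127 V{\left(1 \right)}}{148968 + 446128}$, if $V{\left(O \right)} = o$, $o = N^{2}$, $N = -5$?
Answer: $\frac{109785}{297548} \approx 0.36897$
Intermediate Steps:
$o = 25$ ($o = \left(-5\right)^{2} = 25$)
$V{\left(O \right)} = 25$
$\frac{216395 + 127 V{\left(1 \right)}}{148968 + 446128} = \frac{216395 + 127 \cdot 25}{148968 + 446128} = \frac{216395 + 3175}{595096} = 219570 \cdot \frac{1}{595096} = \frac{109785}{297548}$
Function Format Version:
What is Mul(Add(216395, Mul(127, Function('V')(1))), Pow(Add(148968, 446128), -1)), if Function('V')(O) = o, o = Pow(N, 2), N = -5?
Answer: Rational(109785, 297548) ≈ 0.36897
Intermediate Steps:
o = 25 (o = Pow(-5, 2) = 25)
Function('V')(O) = 25
Mul(Add(216395, Mul(127, Function('V')(1))), Pow(Add(148968, 446128), -1)) = Mul(Add(216395, Mul(127, 25)), Pow(Add(148968, 446128), -1)) = Mul(Add(216395, 3175), Pow(595096, -1)) = Mul(219570, Rational(1, 595096)) = Rational(109785, 297548)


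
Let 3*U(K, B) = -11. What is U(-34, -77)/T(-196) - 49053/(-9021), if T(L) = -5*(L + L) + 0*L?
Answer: 96110803/17681160 ≈ 5.4358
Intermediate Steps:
U(K, B) = -11/3 (U(K, B) = (⅓)*(-11) = -11/3)
T(L) = -10*L (T(L) = -10*L + 0 = -10*L)
U(-34, -77)/T(-196) - 49053/(-9021) = -11/(3*((-10*(-196)))) - 49053/(-9021) = -11/3/1960 - 49053*(-1/9021) = -11/3*1/1960 + 16351/3007 = -11/5880 + 16351/3007 = 96110803/17681160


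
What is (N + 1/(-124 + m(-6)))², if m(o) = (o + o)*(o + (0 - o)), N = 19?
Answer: 5546025/15376 ≈ 360.69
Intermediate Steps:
m(o) = 0 (m(o) = (2*o)*(o - o) = (2*o)*0 = 0)
(N + 1/(-124 + m(-6)))² = (19 + 1/(-124 + 0))² = (19 + 1/(-124))² = (19 - 1/124)² = (2355/124)² = 5546025/15376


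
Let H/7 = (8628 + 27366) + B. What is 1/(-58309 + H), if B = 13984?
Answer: 1/291537 ≈ 3.4301e-6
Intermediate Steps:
H = 349846 (H = 7*((8628 + 27366) + 13984) = 7*(35994 + 13984) = 7*49978 = 349846)
1/(-58309 + H) = 1/(-58309 + 349846) = 1/291537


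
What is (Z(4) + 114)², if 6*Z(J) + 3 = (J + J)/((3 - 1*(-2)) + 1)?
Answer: 4190209/324 ≈ 12933.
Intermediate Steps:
Z(J) = -½ + J/18 (Z(J) = -½ + ((J + J)/((3 - 1*(-2)) + 1))/6 = -½ + ((2*J)/((3 + 2) + 1))/6 = -½ + ((2*J)/(5 + 1))/6 = -½ + ((2*J)/6)/6 = -½ + ((2*J)*(⅙))/6 = -½ + (J/3)/6 = -½ + J/18)
(Z(4) + 114)² = ((-½ + (1/18)*4) + 114)² = ((-½ + 2/9) + 114)² = (-5/18 + 114)² = (2047/18)² = 4190209/324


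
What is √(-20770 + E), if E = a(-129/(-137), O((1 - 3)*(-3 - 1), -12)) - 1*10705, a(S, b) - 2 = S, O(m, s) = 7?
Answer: 2*I*√147674766/137 ≈ 177.4*I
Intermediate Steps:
a(S, b) = 2 + S
E = -1466182/137 (E = (2 - 129/(-137)) - 1*10705 = (2 - 129*(-1/137)) - 10705 = (2 + 129/137) - 10705 = 403/137 - 10705 = -1466182/137 ≈ -10702.)
√(-20770 + E) = √(-20770 - 1466182/137) = √(-4311672/137) = 2*I*√147674766/137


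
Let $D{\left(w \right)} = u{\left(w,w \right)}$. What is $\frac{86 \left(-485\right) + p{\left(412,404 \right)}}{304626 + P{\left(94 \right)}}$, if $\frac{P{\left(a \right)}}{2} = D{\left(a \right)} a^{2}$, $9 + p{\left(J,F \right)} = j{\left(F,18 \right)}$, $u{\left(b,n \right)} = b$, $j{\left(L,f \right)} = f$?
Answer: $- \frac{41701}{1965794} \approx -0.021213$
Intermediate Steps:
$p{\left(J,F \right)} = 9$ ($p{\left(J,F \right)} = -9 + 18 = 9$)
$D{\left(w \right)} = w$
$P{\left(a \right)} = 2 a^{3}$ ($P{\left(a \right)} = 2 a a^{2} = 2 a^{3}$)
$\frac{86 \left(-485\right) + p{\left(412,404 \right)}}{304626 + P{\left(94 \right)}} = \frac{86 \left(-485\right) + 9}{304626 + 2 \cdot 94^{3}} = \frac{-41710 + 9}{304626 + 2 \cdot 830584} = - \frac{41701}{304626 + 1661168} = - \frac{41701}{1965794}$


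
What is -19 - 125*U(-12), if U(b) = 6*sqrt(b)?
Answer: -19 - 1500*I*sqrt(3) ≈ -19.0 - 2598.1*I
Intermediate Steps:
-19 - 125*U(-12) = -19 - 750*sqrt(-12) = -19 - 750*2*I*sqrt(3) = -19 - 1500*I*sqrt(3)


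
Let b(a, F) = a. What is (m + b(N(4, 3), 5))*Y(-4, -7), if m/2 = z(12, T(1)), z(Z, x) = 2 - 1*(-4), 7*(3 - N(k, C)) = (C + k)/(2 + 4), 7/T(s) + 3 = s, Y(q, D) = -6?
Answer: -89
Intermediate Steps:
T(s) = 7/(-3 + s)
N(k, C) = 3 - C/42 - k/42 (N(k, C) = 3 - (C + k)/(7*(2 + 4)) = 3 - (C + k)/(7*6) = 3 - (C/6 + k/6)/7 = 3 + (-C/42 - k/42) = 3 - C/42 - k/42)
z(Z, x) = 6 (z(Z, x) = 2 + 4 = 6)
m = 12 (m = 2*6 = 12)
(m + b(N(4, 3), 5))*Y(-4, -7) = (12 + (3 - 1/42*3 - 1/42*4))*(-6) = (12 + (3 - 1/14 - 2/21))*(-6) = (12 + 17/6)*(-6) = (89/6)*(-6) = -89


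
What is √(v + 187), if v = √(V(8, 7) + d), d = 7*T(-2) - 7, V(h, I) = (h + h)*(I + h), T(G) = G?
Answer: √(187 + √219) ≈ 14.206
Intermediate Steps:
V(h, I) = 2*h*(I + h) (V(h, I) = (2*h)*(I + h) = 2*h*(I + h))
d = -21 (d = 7*(-2) - 7 = -14 - 7 = -21)
v = √219 (v = √(2*8*(7 + 8) - 21) = √(2*8*15 - 21) = √(240 - 21) = √219 ≈ 14.799)
√(v + 187) = √(√219 + 187) = √(187 + √219)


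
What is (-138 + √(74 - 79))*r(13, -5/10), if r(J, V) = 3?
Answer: -414 + 3*I*√5 ≈ -414.0 + 6.7082*I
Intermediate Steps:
(-138 + √(74 - 79))*r(13, -5/10) = (-138 + √(74 - 79))*3 = (-138 + √(-5))*3 = (-138 + I*√5)*3 = -414 + 3*I*√5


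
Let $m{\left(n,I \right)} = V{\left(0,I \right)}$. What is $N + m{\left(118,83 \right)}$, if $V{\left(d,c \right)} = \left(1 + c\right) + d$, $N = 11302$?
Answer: $11386$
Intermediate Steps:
$V{\left(d,c \right)} = 1 + c + d$
$m{\left(n,I \right)} = 1 + I$ ($m{\left(n,I \right)} = 1 + I + 0 = 1 + I$)
$N + m{\left(118,83 \right)} = 11302 + \left(1 + 83\right) = 11302 + 84 = 11386$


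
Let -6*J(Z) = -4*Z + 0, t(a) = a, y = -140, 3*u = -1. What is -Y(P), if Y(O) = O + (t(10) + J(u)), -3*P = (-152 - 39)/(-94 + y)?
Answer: -6673/702 ≈ -9.5057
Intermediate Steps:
u = -1/3 (u = (1/3)*(-1) = -1/3 ≈ -0.33333)
P = -191/702 (P = -(-152 - 39)/(3*(-94 - 140)) = -(-191)/(3*(-234)) = -(-191)*(-1)/(3*234) = -1/3*191/234 = -191/702 ≈ -0.27208)
J(Z) = 2*Z/3 (J(Z) = -(-4*Z + 0)/6 = -(-2)*Z/3 = 2*Z/3)
Y(O) = 88/9 + O (Y(O) = O + (10 + (2/3)*(-1/3)) = O + (10 - 2/9) = O + 88/9 = 88/9 + O)
-Y(P) = -(88/9 - 191/702) = -1*6673/702 = -6673/702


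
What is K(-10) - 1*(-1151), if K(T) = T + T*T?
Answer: 1241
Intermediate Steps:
K(T) = T + T²
K(-10) - 1*(-1151) = -10*(1 - 10) - 1*(-1151) = -10*(-9) + 1151 = 90 + 1151 = 1241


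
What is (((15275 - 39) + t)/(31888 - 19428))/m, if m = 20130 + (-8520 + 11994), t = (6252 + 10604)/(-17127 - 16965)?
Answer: 64926107/1253332037160 ≈ 5.1803e-5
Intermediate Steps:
t = -4214/8523 (t = 16856/(-34092) = 16856*(-1/34092) = -4214/8523 ≈ -0.49443)
m = 23604 (m = 20130 + 3474 = 23604)
(((15275 - 39) + t)/(31888 - 19428))/m = (((15275 - 39) - 4214/8523)/(31888 - 19428))/23604 = ((15236 - 4214/8523)/12460)*(1/23604) = ((129852214/8523)*(1/12460))*(1/23604) = (64926107/53098290)*(1/23604) = 64926107/1253332037160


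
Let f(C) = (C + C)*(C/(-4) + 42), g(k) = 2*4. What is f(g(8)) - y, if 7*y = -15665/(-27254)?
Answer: 122082255/190778 ≈ 639.92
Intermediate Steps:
g(k) = 8
f(C) = 2*C*(42 - C/4) (f(C) = (2*C)*(C*(-¼) + 42) = (2*C)*(-C/4 + 42) = (2*C)*(42 - C/4) = 2*C*(42 - C/4))
y = 15665/190778 (y = (-15665/(-27254))/7 = (-15665*(-1/27254))/7 = (⅐)*(15665/27254) = 15665/190778 ≈ 0.082111)
f(g(8)) - y = (½)*8*(168 - 1*8) - 1*15665/190778 = (½)*8*(168 - 8) - 15665/190778 = (½)*8*160 - 15665/190778 = 640 - 15665/190778 = 122082255/190778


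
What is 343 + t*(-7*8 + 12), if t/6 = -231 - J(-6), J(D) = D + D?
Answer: 58159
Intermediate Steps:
J(D) = 2*D
t = -1314 (t = 6*(-231 - 2*(-6)) = 6*(-231 - 1*(-12)) = 6*(-231 + 12) = 6*(-219) = -1314)
343 + t*(-7*8 + 12) = 343 - 1314*(-7*8 + 12) = 343 - 1314*(-56 + 12) = 343 - 1314*(-44) = 343 + 57816 = 58159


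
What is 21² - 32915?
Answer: -32474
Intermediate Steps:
21² - 32915 = 441 - 32915 = -32474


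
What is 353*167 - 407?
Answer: 58544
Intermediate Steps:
353*167 - 407 = 58951 - 407 = 58544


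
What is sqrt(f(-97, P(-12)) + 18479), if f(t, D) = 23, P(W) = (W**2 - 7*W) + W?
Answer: 29*sqrt(22) ≈ 136.02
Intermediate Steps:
P(W) = W**2 - 6*W
sqrt(f(-97, P(-12)) + 18479) = sqrt(23 + 18479) = sqrt(18502) = 29*sqrt(22)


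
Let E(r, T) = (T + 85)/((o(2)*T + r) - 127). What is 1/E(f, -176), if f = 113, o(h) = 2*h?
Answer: 718/91 ≈ 7.8901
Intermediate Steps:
E(r, T) = (85 + T)/(-127 + r + 4*T) (E(r, T) = (T + 85)/(((2*2)*T + r) - 127) = (85 + T)/((4*T + r) - 127) = (85 + T)/((r + 4*T) - 127) = (85 + T)/(-127 + r + 4*T))
1/E(f, -176) = 1/((85 - 176)/(-127 + 113 + 4*(-176))) = 1/(-91/(-127 + 113 - 704)) = 1/(-91/(-718)) = 1/(-1/718*(-91)) = 1/(91/718) = 718/91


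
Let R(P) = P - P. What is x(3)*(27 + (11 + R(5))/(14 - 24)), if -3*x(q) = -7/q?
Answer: 1813/90 ≈ 20.144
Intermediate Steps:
R(P) = 0
x(q) = 7/(3*q) (x(q) = -(-7)/(3*q) = 7/(3*q))
x(3)*(27 + (11 + R(5))/(14 - 24)) = ((7/3)/3)*(27 + (11 + 0)/(14 - 24)) = ((7/3)*(1/3))*(27 + 11/(-10)) = 7*(27 + 11*(-1/10))/9 = 7*(27 - 11/10)/9 = (7/9)*(259/10) = 1813/90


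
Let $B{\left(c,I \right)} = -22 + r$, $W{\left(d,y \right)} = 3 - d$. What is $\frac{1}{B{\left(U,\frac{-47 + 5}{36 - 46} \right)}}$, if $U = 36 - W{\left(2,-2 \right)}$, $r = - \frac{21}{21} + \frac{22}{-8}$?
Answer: $- \frac{4}{103} \approx -0.038835$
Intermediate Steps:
$r = - \frac{15}{4}$ ($r = \left(-21\right) \frac{1}{21} + 22 \left(- \frac{1}{8}\right) = -1 - \frac{11}{4} = - \frac{15}{4} \approx -3.75$)
$U = 35$ ($U = 36 - \left(3 - 2\right) = 36 - 1 = 35$)
$B{\left(c,I \right)} = - \frac{103}{4}$ ($B{\left(c,I \right)} = -22 - \frac{15}{4} = - \frac{103}{4}$)
$\frac{1}{B{\left(U,\frac{-47 + 5}{36 - 46} \right)}} = \frac{1}{- \frac{103}{4}} = - \frac{4}{103}$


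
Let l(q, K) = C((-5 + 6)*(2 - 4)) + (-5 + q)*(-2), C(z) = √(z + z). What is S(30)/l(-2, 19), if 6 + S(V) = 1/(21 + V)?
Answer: -427/1020 + 61*I/1020 ≈ -0.41863 + 0.059804*I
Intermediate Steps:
C(z) = √2*√z (C(z) = √(2*z) = √2*√z)
S(V) = -6 + 1/(21 + V)
l(q, K) = 10 - 2*q + 2*I (l(q, K) = √2*√((-5 + 6)*(2 - 4)) + (-5 + q)*(-2) = √2*√(1*(-2)) + (10 - 2*q) = √2*√(-2) + (10 - 2*q) = √2*(I*√2) + (10 - 2*q) = 2*I + (10 - 2*q) = 10 - 2*q + 2*I)
S(30)/l(-2, 19) = ((-125 - 6*30)/(21 + 30))/(10 - 2*(-2) + 2*I) = ((-125 - 180)/51)/(10 + 4 + 2*I) = ((1/51)*(-305))/(14 + 2*I) = -61*(14 - 2*I)/2040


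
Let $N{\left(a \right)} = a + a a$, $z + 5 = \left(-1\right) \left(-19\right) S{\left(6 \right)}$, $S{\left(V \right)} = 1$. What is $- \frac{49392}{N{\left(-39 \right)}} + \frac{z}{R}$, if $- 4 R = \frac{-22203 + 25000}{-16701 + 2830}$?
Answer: $\frac{168838768}{690859} \approx 244.39$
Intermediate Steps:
$z = 14$ ($z = -5 + \left(-1\right) \left(-19\right) 1 = -5 + 19 \cdot 1 = -5 + 19 = 14$)
$R = \frac{2797}{55484}$ ($R = - \frac{\left(-22203 + 25000\right) \frac{1}{-16701 + 2830}}{4} = - \frac{2797 \frac{1}{-13871}}{4} = - \frac{2797 \left(- \frac{1}{13871}\right)}{4} = \left(- \frac{1}{4}\right) \left(- \frac{2797}{13871}\right) = \frac{2797}{55484} \approx 0.050411$)
$N{\left(a \right)} = a + a^{2}$
$- \frac{49392}{N{\left(-39 \right)}} + \frac{z}{R} = - \frac{49392}{\left(-39\right) \left(1 - 39\right)} + \frac{14}{\frac{2797}{55484}} = - \frac{49392}{\left(-39\right) \left(-38\right)} + 14 \cdot \frac{55484}{2797} = - \frac{49392}{1482} + \frac{776776}{2797} = \left(-49392\right) \frac{1}{1482} + \frac{776776}{2797} = - \frac{8232}{247} + \frac{776776}{2797} = \frac{168838768}{690859}$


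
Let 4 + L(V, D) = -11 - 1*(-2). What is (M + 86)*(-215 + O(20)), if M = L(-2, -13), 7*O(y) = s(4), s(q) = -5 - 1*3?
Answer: -110449/7 ≈ -15778.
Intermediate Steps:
s(q) = -8 (s(q) = -5 - 3 = -8)
L(V, D) = -13 (L(V, D) = -4 + (-11 - 1*(-2)) = -4 + (-11 + 2) = -4 - 9 = -13)
O(y) = -8/7 (O(y) = (⅐)*(-8) = -8/7)
M = -13
(M + 86)*(-215 + O(20)) = (-13 + 86)*(-215 - 8/7) = 73*(-1513/7) = -110449/7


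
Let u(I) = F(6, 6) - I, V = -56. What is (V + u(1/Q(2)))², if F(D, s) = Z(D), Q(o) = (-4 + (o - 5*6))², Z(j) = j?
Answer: 2621542401/1048576 ≈ 2500.1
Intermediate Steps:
Q(o) = (-34 + o)² (Q(o) = (-4 + (o - 30))² = (-4 + (-30 + o))² = (-34 + o)²)
F(D, s) = D
u(I) = 6 - I
(V + u(1/Q(2)))² = (-56 + (6 - 1/((-34 + 2)²)))² = (-56 + (6 - 1/((-32)²)))² = (-56 + (6 - 1/1024))² = (-56 + 6143/1024)² = (-51201/1024)² = 2621542401/1048576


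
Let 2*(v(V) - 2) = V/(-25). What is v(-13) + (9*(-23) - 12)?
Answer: -10837/50 ≈ -216.74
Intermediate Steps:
v(V) = 2 - V/50 (v(V) = 2 + (V/(-25))/2 = 2 + (V*(-1/25))/2 = 2 + (-V/25)/2 = 2 - V/50)
v(-13) + (9*(-23) - 12) = (2 - 1/50*(-13)) + (9*(-23) - 12) = (2 + 13/50) + (-207 - 12) = 113/50 - 219 = -10837/50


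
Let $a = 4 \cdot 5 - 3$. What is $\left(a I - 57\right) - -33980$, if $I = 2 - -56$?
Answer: $34909$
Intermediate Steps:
$a = 17$ ($a = 20 - 3 = 17$)
$I = 58$ ($I = 2 + 56 = 58$)
$\left(a I - 57\right) - -33980 = \left(17 \cdot 58 - 57\right) - -33980 = \left(986 - 57\right) + 33980 = 929 + 33980 = 34909$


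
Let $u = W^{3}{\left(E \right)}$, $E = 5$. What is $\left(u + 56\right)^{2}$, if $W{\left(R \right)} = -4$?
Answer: $64$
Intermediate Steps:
$u = -64$ ($u = \left(-4\right)^{3} = -64$)
$\left(u + 56\right)^{2} = \left(-64 + 56\right)^{2} = \left(-8\right)^{2} = 64$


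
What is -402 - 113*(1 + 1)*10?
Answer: -2662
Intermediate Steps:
-402 - 113*(1 + 1)*10 = -402 - 226*10 = -402 - 113*20 = -402 - 2260 = -2662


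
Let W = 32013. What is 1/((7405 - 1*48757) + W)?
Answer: -1/9339 ≈ -0.00010708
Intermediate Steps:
1/((7405 - 1*48757) + W) = 1/((7405 - 1*48757) + 32013) = 1/((7405 - 48757) + 32013) = 1/(-41352 + 32013) = 1/(-9339) = -1/9339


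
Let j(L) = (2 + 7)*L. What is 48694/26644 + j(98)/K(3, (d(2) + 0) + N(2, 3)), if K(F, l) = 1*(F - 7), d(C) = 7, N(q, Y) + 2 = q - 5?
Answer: -1456577/6661 ≈ -218.67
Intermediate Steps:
N(q, Y) = -7 + q (N(q, Y) = -2 + (q - 5) = -2 + (-5 + q) = -7 + q)
j(L) = 9*L
K(F, l) = -7 + F (K(F, l) = 1*(-7 + F) = -7 + F)
48694/26644 + j(98)/K(3, (d(2) + 0) + N(2, 3)) = 48694/26644 + (9*98)/(-7 + 3) = 48694*(1/26644) + 882/(-4) = 24347/13322 + 882*(-¼) = 24347/13322 - 441/2 = -1456577/6661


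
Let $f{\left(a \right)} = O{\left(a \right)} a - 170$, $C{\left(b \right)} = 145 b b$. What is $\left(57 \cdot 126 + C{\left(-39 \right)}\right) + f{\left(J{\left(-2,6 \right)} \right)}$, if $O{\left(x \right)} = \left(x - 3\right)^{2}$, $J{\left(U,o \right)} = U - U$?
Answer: $227557$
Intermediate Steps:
$J{\left(U,o \right)} = 0$
$O{\left(x \right)} = \left(-3 + x\right)^{2}$
$C{\left(b \right)} = 145 b^{2}$
$f{\left(a \right)} = -170 + a \left(-3 + a\right)^{2}$ ($f{\left(a \right)} = \left(-3 + a\right)^{2} a - 170 = a \left(-3 + a\right)^{2} - 170 = -170 + a \left(-3 + a\right)^{2}$)
$\left(57 \cdot 126 + C{\left(-39 \right)}\right) + f{\left(J{\left(-2,6 \right)} \right)} = \left(57 \cdot 126 + 145 \left(-39\right)^{2}\right) - \left(170 + 0 \left(-3 + 0\right)^{2}\right) = \left(7182 + 145 \cdot 1521\right) - \left(170 + 0 \left(-3\right)^{2}\right) = \left(7182 + 220545\right) + \left(-170 + 0 \cdot 9\right) = 227727 + \left(-170 + 0\right) = 227727 - 170 = 227557$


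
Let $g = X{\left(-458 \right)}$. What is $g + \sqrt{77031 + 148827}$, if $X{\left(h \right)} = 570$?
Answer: $570 + \sqrt{225858} \approx 1045.2$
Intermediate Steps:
$g = 570$
$g + \sqrt{77031 + 148827} = 570 + \sqrt{77031 + 148827} = 570 + \sqrt{225858}$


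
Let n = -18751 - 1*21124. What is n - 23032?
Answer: -62907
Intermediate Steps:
n = -39875 (n = -18751 - 21124 = -39875)
n - 23032 = -39875 - 23032 = -62907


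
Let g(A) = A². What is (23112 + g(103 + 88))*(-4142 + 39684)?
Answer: 2118054406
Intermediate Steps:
(23112 + g(103 + 88))*(-4142 + 39684) = (23112 + (103 + 88)²)*(-4142 + 39684) = (23112 + 191²)*35542 = (23112 + 36481)*35542 = 59593*35542 = 2118054406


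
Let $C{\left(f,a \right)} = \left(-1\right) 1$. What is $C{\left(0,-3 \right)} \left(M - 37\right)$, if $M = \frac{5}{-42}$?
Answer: $\frac{1559}{42} \approx 37.119$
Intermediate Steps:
$C{\left(f,a \right)} = -1$
$M = - \frac{5}{42}$ ($M = 5 \left(- \frac{1}{42}\right) = - \frac{5}{42} \approx -0.11905$)
$C{\left(0,-3 \right)} \left(M - 37\right) = - (- \frac{5}{42} - 37) = \left(-1\right) \left(- \frac{1559}{42}\right) = \frac{1559}{42}$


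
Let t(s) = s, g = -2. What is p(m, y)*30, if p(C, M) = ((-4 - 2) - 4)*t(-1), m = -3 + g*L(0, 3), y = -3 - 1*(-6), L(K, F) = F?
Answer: 300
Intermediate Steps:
y = 3 (y = -3 + 6 = 3)
m = -9 (m = -3 - 2*3 = -3 - 6 = -9)
p(C, M) = 10 (p(C, M) = ((-4 - 2) - 4)*(-1) = (-6 - 4)*(-1) = -10*(-1) = 10)
p(m, y)*30 = 10*30 = 300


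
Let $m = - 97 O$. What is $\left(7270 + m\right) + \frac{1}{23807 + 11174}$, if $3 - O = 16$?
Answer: $\frac{298422912}{34981} \approx 8531.0$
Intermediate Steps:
$O = -13$ ($O = 3 - 16 = -13$)
$m = 1261$ ($m = \left(-97\right) \left(-13\right) = 1261$)
$\left(7270 + m\right) + \frac{1}{23807 + 11174} = \left(7270 + 1261\right) + \frac{1}{23807 + 11174} = 8531 + \frac{1}{34981} = \frac{298422912}{34981}$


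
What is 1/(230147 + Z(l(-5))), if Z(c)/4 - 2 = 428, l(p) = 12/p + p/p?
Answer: 1/231867 ≈ 4.3128e-6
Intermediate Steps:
l(p) = 1 + 12/p (l(p) = 12/p + 1 = 1 + 12/p)
Z(c) = 1720 (Z(c) = 8 + 4*428 = 8 + 1712 = 1720)
1/(230147 + Z(l(-5))) = 1/(230147 + 1720) = 1/231867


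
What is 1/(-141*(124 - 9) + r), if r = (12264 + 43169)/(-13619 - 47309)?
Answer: -8704/141143279 ≈ -6.1668e-5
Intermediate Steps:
r = -7919/8704 (r = 55433/(-60928) = 55433*(-1/60928) = -7919/8704 ≈ -0.90981)
1/(-141*(124 - 9) + r) = 1/(-141*(124 - 9) - 7919/8704) = 1/(-141*115 - 7919/8704) = 1/(-16215 - 7919/8704) = 1/(-141143279/8704) = -8704/141143279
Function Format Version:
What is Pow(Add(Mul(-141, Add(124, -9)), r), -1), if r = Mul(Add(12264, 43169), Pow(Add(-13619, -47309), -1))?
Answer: Rational(-8704, 141143279) ≈ -6.1668e-5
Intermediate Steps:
r = Rational(-7919, 8704) (r = Mul(55433, Pow(-60928, -1)) = Mul(55433, Rational(-1, 60928)) = Rational(-7919, 8704) ≈ -0.90981)
Pow(Add(Mul(-141, Add(124, -9)), r), -1) = Pow(Add(Mul(-141, Add(124, -9)), Rational(-7919, 8704)), -1) = Pow(Add(Mul(-141, 115), Rational(-7919, 8704)), -1) = Pow(Add(-16215, Rational(-7919, 8704)), -1) = Pow(Rational(-141143279, 8704), -1) = Rational(-8704, 141143279)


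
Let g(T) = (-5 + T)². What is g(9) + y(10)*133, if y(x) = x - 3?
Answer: 947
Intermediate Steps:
y(x) = -3 + x
g(9) + y(10)*133 = (-5 + 9)² + (-3 + 10)*133 = 4² + 7*133 = 16 + 931 = 947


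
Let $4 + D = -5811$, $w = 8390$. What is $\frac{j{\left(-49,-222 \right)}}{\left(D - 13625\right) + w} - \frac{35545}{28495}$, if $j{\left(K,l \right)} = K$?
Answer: $- \frac{78275199}{62973950} \approx -1.243$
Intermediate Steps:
$D = -5815$ ($D = -4 - 5811 = -5815$)
$\frac{j{\left(-49,-222 \right)}}{\left(D - 13625\right) + w} - \frac{35545}{28495} = - \frac{49}{\left(-5815 - 13625\right) + 8390} - \frac{35545}{28495} = - \frac{49}{-19440 + 8390} - \frac{7109}{5699} = - \frac{49}{-11050} - \frac{7109}{5699} = \left(-49\right) \left(- \frac{1}{11050}\right) - \frac{7109}{5699} = \frac{49}{11050} - \frac{7109}{5699} = - \frac{78275199}{62973950}$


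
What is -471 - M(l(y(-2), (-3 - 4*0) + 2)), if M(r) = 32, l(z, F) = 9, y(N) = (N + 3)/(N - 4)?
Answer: -503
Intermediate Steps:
y(N) = (3 + N)/(-4 + N)
-471 - M(l(y(-2), (-3 - 4*0) + 2)) = -471 - 1*32 = -471 - 32 = -503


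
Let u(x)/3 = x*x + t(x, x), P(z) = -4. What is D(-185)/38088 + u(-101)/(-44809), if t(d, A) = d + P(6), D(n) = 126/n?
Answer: -11856854143/17540931140 ≈ -0.67595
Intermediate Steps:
t(d, A) = -4 + d (t(d, A) = d - 4 = -4 + d)
u(x) = -12 + 3*x + 3*x**2 (u(x) = 3*(x*x + (-4 + x)) = 3*(x**2 + (-4 + x)) = 3*(-4 + x + x**2) = -12 + 3*x + 3*x**2)
D(-185)/38088 + u(-101)/(-44809) = (126/(-185))/38088 + (-12 + 3*(-101) + 3*(-101)**2)/(-44809) = (126*(-1/185))*(1/38088) + (-12 - 303 + 3*10201)*(-1/44809) = -126/185*1/38088 + (-12 - 303 + 30603)*(-1/44809) = -7/391460 + 30288*(-1/44809) = -7/391460 - 30288/44809 = -11856854143/17540931140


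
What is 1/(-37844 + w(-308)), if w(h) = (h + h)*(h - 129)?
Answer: 1/231348 ≈ 4.3225e-6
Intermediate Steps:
w(h) = 2*h*(-129 + h) (w(h) = (2*h)*(-129 + h) = 2*h*(-129 + h))
1/(-37844 + w(-308)) = 1/(-37844 + 2*(-308)*(-129 - 308)) = 1/(-37844 + 2*(-308)*(-437)) = 1/(-37844 + 269192) = 1/231348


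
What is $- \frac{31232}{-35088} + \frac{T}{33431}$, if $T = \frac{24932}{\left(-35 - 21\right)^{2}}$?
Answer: $\frac{51175401577}{57478319472} \approx 0.89034$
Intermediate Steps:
$T = \frac{6233}{784}$ ($T = \frac{24932}{\left(-56\right)^{2}} = \frac{24932}{3136} = 24932 \cdot \frac{1}{3136} = \frac{6233}{784} \approx 7.9503$)
$- \frac{31232}{-35088} + \frac{T}{33431} = - \frac{31232}{-35088} + \frac{6233}{784 \cdot 33431} = \left(-31232\right) \left(- \frac{1}{35088}\right) + \frac{6233}{784} \cdot \frac{1}{33431} = \frac{1952}{2193} + \frac{6233}{26209904} = \frac{51175401577}{57478319472}$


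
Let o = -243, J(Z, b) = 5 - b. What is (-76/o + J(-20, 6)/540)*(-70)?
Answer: -10577/486 ≈ -21.763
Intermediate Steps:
(-76/o + J(-20, 6)/540)*(-70) = (-76/(-243) + (5 - 1*6)/540)*(-70) = (-76*(-1/243) + (5 - 6)*(1/540))*(-70) = (76/243 - 1*1/540)*(-70) = (76/243 - 1/540)*(-70) = (1511/4860)*(-70) = -10577/486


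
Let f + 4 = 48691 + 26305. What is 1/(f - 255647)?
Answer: -1/180655 ≈ -5.5354e-6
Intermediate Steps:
f = 74992 (f = -4 + (48691 + 26305) = -4 + 74996 = 74992)
1/(f - 255647) = 1/(74992 - 255647) = 1/(-180655) = -1/180655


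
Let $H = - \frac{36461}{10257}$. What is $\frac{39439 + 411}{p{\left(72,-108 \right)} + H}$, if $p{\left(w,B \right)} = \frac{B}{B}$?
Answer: $- \frac{204370725}{13102} \approx -15598.0$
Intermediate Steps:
$H = - \frac{36461}{10257}$ ($H = \left(-36461\right) \frac{1}{10257} = - \frac{36461}{10257} \approx -3.5547$)
$p{\left(w,B \right)} = 1$
$\frac{39439 + 411}{p{\left(72,-108 \right)} + H} = \frac{39439 + 411}{1 - \frac{36461}{10257}} = \frac{39850}{- \frac{26204}{10257}} = 39850 \left(- \frac{10257}{26204}\right) = - \frac{204370725}{13102}$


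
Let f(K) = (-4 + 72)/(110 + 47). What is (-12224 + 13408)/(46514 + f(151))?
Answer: 92944/3651383 ≈ 0.025454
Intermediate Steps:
f(K) = 68/157
(-12224 + 13408)/(46514 + f(151)) = (-12224 + 13408)/(46514 + 68/157) = 1184/(7302766/157) = 1184*(157/7302766) = 92944/3651383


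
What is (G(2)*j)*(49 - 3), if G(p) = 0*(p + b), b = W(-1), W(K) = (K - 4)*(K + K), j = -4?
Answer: 0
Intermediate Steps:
W(K) = 2*K*(-4 + K) (W(K) = (-4 + K)*(2*K) = 2*K*(-4 + K))
b = 10 (b = 2*(-1)*(-4 - 1) = 2*(-1)*(-5) = 10)
G(p) = 0 (G(p) = 0*(p + 10) = 0*(10 + p) = 0)
(G(2)*j)*(49 - 3) = (0*(-4))*(49 - 3) = 0*46 = 0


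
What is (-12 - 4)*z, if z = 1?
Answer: -16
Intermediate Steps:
(-12 - 4)*z = (-12 - 4)*1 = -16*1 = -16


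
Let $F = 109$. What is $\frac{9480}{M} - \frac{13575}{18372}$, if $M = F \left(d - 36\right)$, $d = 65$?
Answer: $\frac{43751995}{19357964} \approx 2.2602$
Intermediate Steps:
$M = 3161$ ($M = 109 \left(65 - 36\right) = 109 \cdot 29 = 3161$)
$\frac{9480}{M} - \frac{13575}{18372} = \frac{9480}{3161} - \frac{13575}{18372} = 9480 \cdot \frac{1}{3161} - \frac{4525}{6124} = \frac{9480}{3161} - \frac{4525}{6124} = \frac{43751995}{19357964}$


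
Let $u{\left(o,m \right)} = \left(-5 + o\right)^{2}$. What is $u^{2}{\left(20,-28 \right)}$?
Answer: $50625$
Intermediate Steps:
$u^{2}{\left(20,-28 \right)} = \left(\left(-5 + 20\right)^{2}\right)^{2} = \left(15^{2}\right)^{2} = 225^{2} = 50625$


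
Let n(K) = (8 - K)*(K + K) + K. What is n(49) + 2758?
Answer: -1211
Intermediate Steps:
n(K) = K + 2*K*(8 - K) (n(K) = (8 - K)*(2*K) + K = 2*K*(8 - K) + K = K + 2*K*(8 - K))
n(49) + 2758 = 49*(17 - 2*49) + 2758 = 49*(17 - 98) + 2758 = 49*(-81) + 2758 = -3969 + 2758 = -1211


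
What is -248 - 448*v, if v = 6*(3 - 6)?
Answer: 7816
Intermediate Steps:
v = -18 (v = 6*(-3) = -18)
-248 - 448*v = -248 - 448*(-18) = -248 + 8064 = 7816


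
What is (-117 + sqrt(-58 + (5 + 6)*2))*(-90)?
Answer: 10530 - 540*I ≈ 10530.0 - 540.0*I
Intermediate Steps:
(-117 + sqrt(-58 + (5 + 6)*2))*(-90) = (-117 + sqrt(-58 + 11*2))*(-90) = (-117 + sqrt(-58 + 22))*(-90) = (-117 + sqrt(-36))*(-90) = (-117 + 6*I)*(-90) = 10530 - 540*I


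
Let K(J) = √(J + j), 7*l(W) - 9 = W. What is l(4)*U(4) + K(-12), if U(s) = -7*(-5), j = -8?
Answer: 65 + 2*I*√5 ≈ 65.0 + 4.4721*I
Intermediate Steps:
l(W) = 9/7 + W/7
U(s) = 35
K(J) = √(-8 + J) (K(J) = √(J - 8) = √(-8 + J))
l(4)*U(4) + K(-12) = (9/7 + (⅐)*4)*35 + √(-8 - 12) = (9/7 + 4/7)*35 + √(-20) = (13/7)*35 + 2*I*√5 = 65 + 2*I*√5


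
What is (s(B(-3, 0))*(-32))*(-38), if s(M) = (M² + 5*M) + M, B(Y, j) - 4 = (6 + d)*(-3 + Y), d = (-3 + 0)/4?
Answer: 718960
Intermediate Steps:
d = -¾ (d = (¼)*(-3) = -¾ ≈ -0.75000)
B(Y, j) = -47/4 + 21*Y/4 (B(Y, j) = 4 + (6 - ¾)*(-3 + Y) = 4 + 21*(-3 + Y)/4 = 4 + (-63/4 + 21*Y/4) = -47/4 + 21*Y/4)
s(M) = M² + 6*M
(s(B(-3, 0))*(-32))*(-38) = (((-47/4 + (21/4)*(-3))*(6 + (-47/4 + (21/4)*(-3))))*(-32))*(-38) = (((-47/4 - 63/4)*(6 + (-47/4 - 63/4)))*(-32))*(-38) = (-55*(6 - 55/2)/2*(-32))*(-38) = (-55/2*(-43/2)*(-32))*(-38) = ((2365/4)*(-32))*(-38) = -18920*(-38) = 718960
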